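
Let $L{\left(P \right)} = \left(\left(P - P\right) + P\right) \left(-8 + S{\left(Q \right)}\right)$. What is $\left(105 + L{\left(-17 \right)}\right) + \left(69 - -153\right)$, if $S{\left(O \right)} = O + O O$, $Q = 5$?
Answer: $-47$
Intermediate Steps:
$S{\left(O \right)} = O + O^{2}$
$L{\left(P \right)} = 22 P$ ($L{\left(P \right)} = \left(\left(P - P\right) + P\right) \left(-8 + 5 \left(1 + 5\right)\right) = \left(0 + P\right) \left(-8 + 5 \cdot 6\right) = P \left(-8 + 30\right) = P 22 = 22 P$)
$\left(105 + L{\left(-17 \right)}\right) + \left(69 - -153\right) = \left(105 + 22 \left(-17\right)\right) + \left(69 - -153\right) = \left(105 - 374\right) + \left(69 + 153\right) = -269 + 222 = -47$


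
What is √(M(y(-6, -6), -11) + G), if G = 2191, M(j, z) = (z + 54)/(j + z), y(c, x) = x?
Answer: 2*√158117/17 ≈ 46.781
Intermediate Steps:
M(j, z) = (54 + z)/(j + z)
√(M(y(-6, -6), -11) + G) = √((54 - 11)/(-6 - 11) + 2191) = √(43/(-17) + 2191) = √(-1/17*43 + 2191) = √(-43/17 + 2191) = √(37204/17) = 2*√158117/17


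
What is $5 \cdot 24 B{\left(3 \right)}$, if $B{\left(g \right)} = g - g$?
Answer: $0$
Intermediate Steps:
$B{\left(g \right)} = 0$
$5 \cdot 24 B{\left(3 \right)} = 5 \cdot 24 \cdot 0 = 120 \cdot 0 = 0$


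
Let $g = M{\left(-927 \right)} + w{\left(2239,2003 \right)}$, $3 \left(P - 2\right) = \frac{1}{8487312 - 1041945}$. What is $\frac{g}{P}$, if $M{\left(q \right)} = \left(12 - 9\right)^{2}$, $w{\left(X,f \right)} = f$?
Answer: $\frac{44940235212}{44672203} \approx 1006.0$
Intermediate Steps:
$P = \frac{44672203}{22336101}$ ($P = 2 + \frac{1}{3 \left(8487312 - 1041945\right)} = 2 + \frac{1}{3 \cdot 7445367} = 2 + \frac{1}{3} \cdot \frac{1}{7445367} = 2 + \frac{1}{22336101} = \frac{44672203}{22336101} \approx 2.0$)
$M{\left(q \right)} = 9$ ($M{\left(q \right)} = 3^{2} = 9$)
$g = 2012$ ($g = 9 + 2003 = 2012$)
$\frac{g}{P} = \frac{2012}{\frac{44672203}{22336101}} = 2012 \cdot \frac{22336101}{44672203} = \frac{44940235212}{44672203}$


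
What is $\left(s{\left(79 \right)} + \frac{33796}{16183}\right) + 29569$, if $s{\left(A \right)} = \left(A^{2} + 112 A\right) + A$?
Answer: $\frac{724012667}{16183} \approx 44739.0$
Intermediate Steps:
$s{\left(A \right)} = A^{2} + 113 A$
$\left(s{\left(79 \right)} + \frac{33796}{16183}\right) + 29569 = \left(79 \left(113 + 79\right) + \frac{33796}{16183}\right) + 29569 = \left(79 \cdot 192 + 33796 \cdot \frac{1}{16183}\right) + 29569 = \left(15168 + \frac{33796}{16183}\right) + 29569 = \frac{245497540}{16183} + 29569 = \frac{724012667}{16183}$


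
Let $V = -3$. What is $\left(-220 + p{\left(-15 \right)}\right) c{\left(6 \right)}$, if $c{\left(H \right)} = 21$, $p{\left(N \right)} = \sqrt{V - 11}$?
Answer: $-4620 + 21 i \sqrt{14} \approx -4620.0 + 78.575 i$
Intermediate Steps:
$p{\left(N \right)} = i \sqrt{14}$ ($p{\left(N \right)} = \sqrt{-3 - 11} = \sqrt{-14} = i \sqrt{14}$)
$\left(-220 + p{\left(-15 \right)}\right) c{\left(6 \right)} = \left(-220 + i \sqrt{14}\right) 21 = -4620 + 21 i \sqrt{14}$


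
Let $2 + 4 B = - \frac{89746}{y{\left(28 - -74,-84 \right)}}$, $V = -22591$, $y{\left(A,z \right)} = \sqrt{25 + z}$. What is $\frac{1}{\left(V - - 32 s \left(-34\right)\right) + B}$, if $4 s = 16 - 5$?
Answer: $- \frac{3018853}{78239618790} - \frac{44873 i \sqrt{59}}{78239618790} \approx -3.8585 \cdot 10^{-5} - 4.4054 \cdot 10^{-6} i$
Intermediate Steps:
$s = \frac{11}{4}$ ($s = \frac{16 - 5}{4} = \frac{1}{4} \cdot 11 = \frac{11}{4} \approx 2.75$)
$B = - \frac{1}{2} + \frac{44873 i \sqrt{59}}{118}$ ($B = - \frac{1}{2} + \frac{\left(-89746\right) \frac{1}{\sqrt{25 - 84}}}{4} = - \frac{1}{2} + \frac{\left(-89746\right) \frac{1}{\sqrt{-59}}}{4} = - \frac{1}{2} + \frac{\left(-89746\right) \frac{1}{i \sqrt{59}}}{4} = - \frac{1}{2} + \frac{\left(-89746\right) \left(- \frac{i \sqrt{59}}{59}\right)}{4} = - \frac{1}{2} + \frac{\frac{89746}{59} i \sqrt{59}}{4} = - \frac{1}{2} + \frac{44873 i \sqrt{59}}{118} \approx -0.5 + 2921.0 i$)
$\frac{1}{\left(V - - 32 s \left(-34\right)\right) + B} = \frac{1}{\left(-22591 - \left(-32\right) \frac{11}{4} \left(-34\right)\right) - \left(\frac{1}{2} - \frac{44873 i \sqrt{59}}{118}\right)} = \frac{1}{\left(-22591 - \left(-88\right) \left(-34\right)\right) - \left(\frac{1}{2} - \frac{44873 i \sqrt{59}}{118}\right)} = \frac{1}{\left(-22591 - 2992\right) - \left(\frac{1}{2} - \frac{44873 i \sqrt{59}}{118}\right)} = \frac{1}{-25583 - \left(\frac{1}{2} - \frac{44873 i \sqrt{59}}{118}\right)} = \frac{1}{- \frac{51167}{2} + \frac{44873 i \sqrt{59}}{118}}$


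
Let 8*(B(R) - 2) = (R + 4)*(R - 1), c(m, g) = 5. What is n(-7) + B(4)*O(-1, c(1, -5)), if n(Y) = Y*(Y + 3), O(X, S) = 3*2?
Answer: 58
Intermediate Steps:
O(X, S) = 6
B(R) = 2 + (-1 + R)*(4 + R)/8 (B(R) = 2 + ((R + 4)*(R - 1))/8 = 2 + ((4 + R)*(-1 + R))/8 = 2 + ((-1 + R)*(4 + R))/8 = 2 + (-1 + R)*(4 + R)/8)
n(Y) = Y*(3 + Y)
n(-7) + B(4)*O(-1, c(1, -5)) = -7*(3 - 7) + (3/2 + (⅛)*4² + (3/8)*4)*6 = -7*(-4) + (3/2 + (⅛)*16 + 3/2)*6 = 28 + (3/2 + 2 + 3/2)*6 = 28 + 5*6 = 28 + 30 = 58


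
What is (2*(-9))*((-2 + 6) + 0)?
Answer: -72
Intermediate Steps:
(2*(-9))*((-2 + 6) + 0) = -18*(4 + 0) = -18*4 = -72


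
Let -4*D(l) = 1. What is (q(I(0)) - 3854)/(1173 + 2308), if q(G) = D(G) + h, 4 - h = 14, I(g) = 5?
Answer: -15457/13924 ≈ -1.1101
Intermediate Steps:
D(l) = -¼ (D(l) = -¼*1 = -¼)
h = -10 (h = 4 - 1*14 = 4 - 14 = -10)
q(G) = -41/4 (q(G) = -¼ - 10 = -41/4)
(q(I(0)) - 3854)/(1173 + 2308) = (-41/4 - 3854)/(1173 + 2308) = -15457/4/3481 = -15457/4*1/3481 = -15457/13924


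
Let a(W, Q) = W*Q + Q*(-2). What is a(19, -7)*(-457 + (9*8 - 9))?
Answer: 46886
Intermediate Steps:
a(W, Q) = -2*Q + Q*W (a(W, Q) = Q*W - 2*Q = -2*Q + Q*W)
a(19, -7)*(-457 + (9*8 - 9)) = (-7*(-2 + 19))*(-457 + (9*8 - 9)) = (-7*17)*(-457 + (72 - 9)) = -119*(-457 + 63) = -119*(-394) = 46886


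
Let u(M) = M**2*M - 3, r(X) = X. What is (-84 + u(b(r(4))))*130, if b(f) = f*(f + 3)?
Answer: 2842450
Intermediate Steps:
b(f) = f*(3 + f)
u(M) = -3 + M**3 (u(M) = M**3 - 3 = -3 + M**3)
(-84 + u(b(r(4))))*130 = (-84 + (-3 + (4*(3 + 4))**3))*130 = (-84 + (-3 + (4*7)**3))*130 = (-84 + (-3 + 28**3))*130 = (-84 + (-3 + 21952))*130 = (-84 + 21949)*130 = 21865*130 = 2842450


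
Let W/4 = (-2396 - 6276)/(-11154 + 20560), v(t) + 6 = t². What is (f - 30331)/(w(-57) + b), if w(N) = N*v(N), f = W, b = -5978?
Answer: 142664037/897468787 ≈ 0.15896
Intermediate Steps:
v(t) = -6 + t²
W = -17344/4703 (W = 4*((-2396 - 6276)/(-11154 + 20560)) = 4*(-8672/9406) = 4*(-8672*1/9406) = 4*(-4336/4703) = -17344/4703 ≈ -3.6879)
f = -17344/4703 ≈ -3.6879
w(N) = N*(-6 + N²)
(f - 30331)/(w(-57) + b) = (-17344/4703 - 30331)/(-57*(-6 + (-57)²) - 5978) = -142664037/(4703*(-57*(-6 + 3249) - 5978)) = -142664037/(4703*(-57*3243 - 5978)) = -142664037/(4703*(-184851 - 5978)) = -142664037/4703/(-190829) = -142664037/4703*(-1/190829) = 142664037/897468787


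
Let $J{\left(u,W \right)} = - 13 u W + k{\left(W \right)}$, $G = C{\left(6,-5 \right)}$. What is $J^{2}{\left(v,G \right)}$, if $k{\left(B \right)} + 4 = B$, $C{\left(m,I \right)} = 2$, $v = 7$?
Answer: $33856$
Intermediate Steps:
$G = 2$
$k{\left(B \right)} = -4 + B$
$J{\left(u,W \right)} = -4 + W - 13 W u$ ($J{\left(u,W \right)} = - 13 u W + \left(-4 + W\right) = - 13 W u + \left(-4 + W\right) = -4 + W - 13 W u$)
$J^{2}{\left(v,G \right)} = \left(-4 + 2 - 26 \cdot 7\right)^{2} = \left(-4 + 2 - 182\right)^{2} = \left(-184\right)^{2} = 33856$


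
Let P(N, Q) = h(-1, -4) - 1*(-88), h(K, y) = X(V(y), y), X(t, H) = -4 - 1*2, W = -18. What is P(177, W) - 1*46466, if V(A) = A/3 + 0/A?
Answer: -46384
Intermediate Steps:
V(A) = A/3 (V(A) = A*(⅓) + 0 = A/3 + 0 = A/3)
X(t, H) = -6 (X(t, H) = -4 - 2 = -6)
h(K, y) = -6
P(N, Q) = 82 (P(N, Q) = -6 - 1*(-88) = -6 + 88 = 82)
P(177, W) - 1*46466 = 82 - 1*46466 = 82 - 46466 = -46384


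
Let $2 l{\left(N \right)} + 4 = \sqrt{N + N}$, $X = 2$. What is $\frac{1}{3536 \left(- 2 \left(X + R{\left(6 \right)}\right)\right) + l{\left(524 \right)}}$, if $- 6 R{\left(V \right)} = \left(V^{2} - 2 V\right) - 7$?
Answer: $\frac{26511}{156183959} - \frac{9 \sqrt{262}}{312367918} \approx 0.00016928$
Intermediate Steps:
$R{\left(V \right)} = \frac{7}{6} - \frac{V^{2}}{6} + \frac{V}{3}$ ($R{\left(V \right)} = - \frac{\left(V^{2} - 2 V\right) - 7}{6} = - \frac{-7 + V^{2} - 2 V}{6} = \frac{7}{6} - \frac{V^{2}}{6} + \frac{V}{3}$)
$l{\left(N \right)} = -2 + \frac{\sqrt{2} \sqrt{N}}{2}$ ($l{\left(N \right)} = -2 + \frac{\sqrt{N + N}}{2} = -2 + \frac{\sqrt{2 N}}{2} = -2 + \frac{\sqrt{2} \sqrt{N}}{2}$)
$\frac{1}{3536 \left(- 2 \left(X + R{\left(6 \right)}\right)\right) + l{\left(524 \right)}} = \frac{1}{3536 \left(- 2 \left(2 + \left(\frac{7}{6} - \frac{6^{2}}{6} + \frac{1}{3} \cdot 6\right)\right)\right) - \left(2 - \frac{\sqrt{2} \sqrt{524}}{2}\right)} = \frac{1}{3536 \left(- 2 \left(2 + \left(\frac{7}{6} - 6 + 2\right)\right)\right) - \left(2 - \frac{\sqrt{2} \cdot 2 \sqrt{131}}{2}\right)} = \frac{1}{3536 \left(- 2 \left(2 + \left(\frac{7}{6} - 6 + 2\right)\right)\right) - \left(2 - \sqrt{262}\right)} = \frac{1}{3536 \left(- 2 \left(2 - \frac{17}{6}\right)\right) - \left(2 - \sqrt{262}\right)} = \frac{1}{3536 \left(\left(-2\right) \left(- \frac{5}{6}\right)\right) - \left(2 - \sqrt{262}\right)} = \frac{1}{3536 \cdot \frac{5}{3} - \left(2 - \sqrt{262}\right)} = \frac{1}{\frac{17680}{3} - \left(2 - \sqrt{262}\right)} = \frac{1}{\frac{17674}{3} + \sqrt{262}}$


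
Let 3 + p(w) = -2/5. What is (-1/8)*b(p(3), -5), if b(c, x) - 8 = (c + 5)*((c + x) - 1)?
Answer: 22/25 ≈ 0.88000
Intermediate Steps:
p(w) = -17/5 (p(w) = -3 - 2/5 = -17/5)
b(c, x) = 8 + (5 + c)*(-1 + c + x) (b(c, x) = 8 + (c + 5)*((c + x) - 1) = 8 + (5 + c)*(-1 + c + x))
(-1/8)*b(p(3), -5) = (-1/8)*(3 + (-17/5)**2 + 4*(-17/5) + 5*(-5) - 17/5*(-5)) = (-1*1/8)*(3 + 289/25 - 68/5 - 25 + 17) = -1/8*(-176/25) = 22/25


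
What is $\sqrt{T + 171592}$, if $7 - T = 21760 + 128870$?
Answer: $\sqrt{20969} \approx 144.81$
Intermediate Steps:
$T = -150623$ ($T = 7 - \left(21760 + 128870\right) = 7 - 150630 = -150623$)
$\sqrt{T + 171592} = \sqrt{-150623 + 171592} = \sqrt{20969}$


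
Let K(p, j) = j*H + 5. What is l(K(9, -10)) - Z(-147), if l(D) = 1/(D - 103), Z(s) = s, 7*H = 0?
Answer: 14405/98 ≈ 146.99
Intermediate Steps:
H = 0 (H = (⅐)*0 = 0)
K(p, j) = 5 (K(p, j) = j*0 + 5 = 0 + 5 = 5)
l(D) = 1/(-103 + D)
l(K(9, -10)) - Z(-147) = 1/(-103 + 5) - 1*(-147) = 1/(-98) + 147 = -1/98 + 147 = 14405/98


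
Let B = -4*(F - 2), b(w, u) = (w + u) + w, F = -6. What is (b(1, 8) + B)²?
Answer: 1764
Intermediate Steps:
b(w, u) = u + 2*w (b(w, u) = (u + w) + w = u + 2*w)
B = 32 (B = -4*(-6 - 2) = -4*(-8) = 32)
(b(1, 8) + B)² = ((8 + 2*1) + 32)² = ((8 + 2) + 32)² = (10 + 32)² = 42² = 1764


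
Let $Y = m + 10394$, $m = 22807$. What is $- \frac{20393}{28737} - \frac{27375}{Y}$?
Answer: $- \frac{5246392}{3419703} \approx -1.5342$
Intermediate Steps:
$Y = 33201$ ($Y = 22807 + 10394 = 33201$)
$- \frac{20393}{28737} - \frac{27375}{Y} = - \frac{20393}{28737} - \frac{27375}{33201} = \left(-20393\right) \frac{1}{28737} - \frac{9125}{11067} = - \frac{20393}{28737} - \frac{9125}{11067} = - \frac{5246392}{3419703}$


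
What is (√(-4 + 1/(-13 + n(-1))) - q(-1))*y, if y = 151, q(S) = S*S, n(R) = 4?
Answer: -151 + 151*I*√37/3 ≈ -151.0 + 306.17*I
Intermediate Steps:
q(S) = S²
(√(-4 + 1/(-13 + n(-1))) - q(-1))*y = (√(-4 + 1/(-13 + 4)) - 1*(-1)²)*151 = (√(-4 + 1/(-9)) - 1*1)*151 = (√(-4 - ⅑) - 1)*151 = (√(-37/9) - 1)*151 = (I*√37/3 - 1)*151 = (-1 + I*√37/3)*151 = -151 + 151*I*√37/3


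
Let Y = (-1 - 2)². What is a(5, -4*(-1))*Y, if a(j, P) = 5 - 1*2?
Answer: 27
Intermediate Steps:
a(j, P) = 3 (a(j, P) = 5 - 2 = 3)
Y = 9 (Y = (-3)² = 9)
a(5, -4*(-1))*Y = 3*9 = 27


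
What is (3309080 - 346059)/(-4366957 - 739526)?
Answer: -47/81 ≈ -0.58025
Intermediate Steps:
(3309080 - 346059)/(-4366957 - 739526) = 2963021/(-5106483) = 2963021*(-1/5106483) = -47/81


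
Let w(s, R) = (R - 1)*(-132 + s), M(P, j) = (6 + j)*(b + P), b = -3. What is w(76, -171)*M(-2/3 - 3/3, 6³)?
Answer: -9978752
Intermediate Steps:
M(P, j) = (-3 + P)*(6 + j) (M(P, j) = (6 + j)*(-3 + P) = (-3 + P)*(6 + j))
w(s, R) = (-1 + R)*(-132 + s)
w(76, -171)*M(-2/3 - 3/3, 6³) = (132 - 1*76 - 132*(-171) - 171*76)*(-18 - 3*6³ + 6*(-2/3 - 3/3) + (-2/3 - 3/3)*6³) = (132 - 76 + 22572 - 12996)*(-18 - 3*216 + 6*(-2*⅓ - 3*⅓) + (-2*⅓ - 3*⅓)*216) = 9632*(-18 - 648 + 6*(-⅔ - 1) + (-⅔ - 1)*216) = 9632*(-18 - 648 + 6*(-5/3) - 5/3*216) = 9632*(-18 - 648 - 10 - 360) = 9632*(-1036) = -9978752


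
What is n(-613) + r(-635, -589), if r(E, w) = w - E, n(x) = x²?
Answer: 375815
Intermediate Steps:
n(-613) + r(-635, -589) = (-613)² + (-589 - 1*(-635)) = 375769 + (-589 + 635) = 375769 + 46 = 375815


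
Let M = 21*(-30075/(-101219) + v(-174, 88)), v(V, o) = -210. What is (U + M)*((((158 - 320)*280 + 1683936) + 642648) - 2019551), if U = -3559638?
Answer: -94398205810553601/101219 ≈ -9.3261e+11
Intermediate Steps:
M = -445744215/101219 (M = 21*(-30075/(-101219) - 210) = 21*(-30075*(-1/101219) - 210) = 21*(30075/101219 - 210) = 21*(-21225915/101219) = -445744215/101219 ≈ -4403.8)
(U + M)*((((158 - 320)*280 + 1683936) + 642648) - 2019551) = (-3559638 - 445744215/101219)*((((158 - 320)*280 + 1683936) + 642648) - 2019551) = -360748742937*(((-162*280 + 1683936) + 642648) - 2019551)/101219 = -360748742937*(((-45360 + 1683936) + 642648) - 2019551)/101219 = -360748742937*((1638576 + 642648) - 2019551)/101219 = -360748742937*(2281224 - 2019551)/101219 = -360748742937/101219*261673 = -94398205810553601/101219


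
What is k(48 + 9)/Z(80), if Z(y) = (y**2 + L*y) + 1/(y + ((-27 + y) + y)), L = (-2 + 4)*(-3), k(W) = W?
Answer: 12141/1260961 ≈ 0.0096284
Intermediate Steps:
L = -6 (L = 2*(-3) = -6)
Z(y) = y**2 + 1/(-27 + 3*y) - 6*y (Z(y) = (y**2 - 6*y) + 1/(y + ((-27 + y) + y)) = (y**2 - 6*y) + 1/(y + (-27 + 2*y)) = (y**2 - 6*y) + 1/(-27 + 3*y) = y**2 + 1/(-27 + 3*y) - 6*y)
k(48 + 9)/Z(80) = (48 + 9)/(((1/3 + 80**3 - 15*80**2 + 54*80)/(-9 + 80))) = 57/(((1/3 + 512000 - 15*6400 + 4320)/71)) = 57/(((1/3 + 512000 - 96000 + 4320)/71)) = 57/(((1/71)*(1260961/3))) = 57/(1260961/213) = 57*(213/1260961) = 12141/1260961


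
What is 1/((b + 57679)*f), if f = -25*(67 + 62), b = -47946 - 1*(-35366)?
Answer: -1/145444275 ≈ -6.8755e-9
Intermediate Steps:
b = -12580 (b = -47946 + 35366 = -12580)
f = -3225 (f = -25*129 = -3225)
1/((b + 57679)*f) = 1/((-12580 + 57679)*(-3225)) = -1/3225/45099 = (1/45099)*(-1/3225) = -1/145444275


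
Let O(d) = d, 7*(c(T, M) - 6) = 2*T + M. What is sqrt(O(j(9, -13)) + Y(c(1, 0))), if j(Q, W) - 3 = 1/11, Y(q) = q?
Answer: 19*sqrt(154)/77 ≈ 3.0621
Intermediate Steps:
c(T, M) = 6 + M/7 + 2*T/7 (c(T, M) = 6 + (2*T + M)/7 = 6 + (M + 2*T)/7 = 6 + (M/7 + 2*T/7) = 6 + M/7 + 2*T/7)
j(Q, W) = 34/11 (j(Q, W) = 3 + 1/11 = 34/11)
sqrt(O(j(9, -13)) + Y(c(1, 0))) = sqrt(34/11 + (6 + (1/7)*0 + (2/7)*1)) = sqrt(34/11 + (6 + 0 + 2/7)) = sqrt(34/11 + 44/7) = sqrt(722/77) = 19*sqrt(154)/77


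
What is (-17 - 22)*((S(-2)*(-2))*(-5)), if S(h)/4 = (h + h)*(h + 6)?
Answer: 24960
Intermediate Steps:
S(h) = 8*h*(6 + h) (S(h) = 4*((h + h)*(h + 6)) = 4*((2*h)*(6 + h)) = 4*(2*h*(6 + h)) = 8*h*(6 + h))
(-17 - 22)*((S(-2)*(-2))*(-5)) = (-17 - 22)*(((8*(-2)*(6 - 2))*(-2))*(-5)) = -39*(8*(-2)*4)*(-2)*(-5) = -39*(-64*(-2))*(-5) = -4992*(-5) = -39*(-640) = 24960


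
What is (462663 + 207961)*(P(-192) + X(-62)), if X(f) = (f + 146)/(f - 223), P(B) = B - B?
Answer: -988288/5 ≈ -1.9766e+5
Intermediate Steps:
P(B) = 0
X(f) = (146 + f)/(-223 + f)
(462663 + 207961)*(P(-192) + X(-62)) = (462663 + 207961)*(0 + (146 - 62)/(-223 - 62)) = 670624*(0 + 84/(-285)) = 670624*(0 - 1/285*84) = 670624*(0 - 28/95) = 670624*(-28/95) = -988288/5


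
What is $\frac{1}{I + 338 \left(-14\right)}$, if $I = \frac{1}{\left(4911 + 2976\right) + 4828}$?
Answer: $- \frac{12715}{60167379} \approx -0.00021133$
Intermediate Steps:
$I = \frac{1}{12715}$ ($I = \frac{1}{7887 + 4828} = \frac{1}{12715} \approx 7.8647 \cdot 10^{-5}$)
$\frac{1}{I + 338 \left(-14\right)} = \frac{1}{\frac{1}{12715} + 338 \left(-14\right)} = \frac{1}{\frac{1}{12715} - 4732} = \frac{1}{- \frac{60167379}{12715}} = - \frac{12715}{60167379}$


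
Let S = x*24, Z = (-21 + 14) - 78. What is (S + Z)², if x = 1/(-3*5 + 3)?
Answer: 7569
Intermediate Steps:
x = -1/12 (x = 1/(-15 + 3) = 1/(-12) = -1/12 ≈ -0.083333)
Z = -85 (Z = -7 - 78 = -85)
S = -2 (S = -1/12*24 = -2)
(S + Z)² = (-2 - 85)² = (-87)² = 7569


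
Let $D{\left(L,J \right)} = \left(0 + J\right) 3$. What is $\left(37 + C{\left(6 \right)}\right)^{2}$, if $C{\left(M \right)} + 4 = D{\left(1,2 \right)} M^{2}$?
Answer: $62001$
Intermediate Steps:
$D{\left(L,J \right)} = 3 J$ ($D{\left(L,J \right)} = J 3 = 3 J$)
$C{\left(M \right)} = -4 + 6 M^{2}$ ($C{\left(M \right)} = -4 + 3 \cdot 2 M^{2} = -4 + 6 M^{2}$)
$\left(37 + C{\left(6 \right)}\right)^{2} = \left(37 - \left(4 - 6 \cdot 6^{2}\right)\right)^{2} = \left(37 + \left(-4 + 6 \cdot 36\right)\right)^{2} = \left(37 + \left(-4 + 216\right)\right)^{2} = \left(37 + 212\right)^{2} = 249^{2} = 62001$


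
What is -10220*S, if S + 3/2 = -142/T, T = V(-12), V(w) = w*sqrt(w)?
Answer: 15330 + 181405*I*sqrt(3)/9 ≈ 15330.0 + 34911.0*I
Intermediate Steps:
V(w) = w**(3/2)
T = -24*I*sqrt(3) (T = (-12)**(3/2) = -24*I*sqrt(3) ≈ -41.569*I)
S = -3/2 - 71*I*sqrt(3)/36 (S = -3/2 - 142*I*sqrt(3)/72 = -3/2 - 71*I*sqrt(3)/36 ≈ -1.5 - 3.416*I)
-10220*S = -10220*(-3/2 - 71*I*sqrt(3)/36) = 15330 + 181405*I*sqrt(3)/9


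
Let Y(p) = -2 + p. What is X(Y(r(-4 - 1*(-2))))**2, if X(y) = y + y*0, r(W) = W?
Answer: 16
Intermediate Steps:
X(y) = y (X(y) = y + 0 = y)
X(Y(r(-4 - 1*(-2))))**2 = (-2 + (-4 - 1*(-2)))**2 = (-2 + (-4 + 2))**2 = (-2 - 2)**2 = (-4)**2 = 16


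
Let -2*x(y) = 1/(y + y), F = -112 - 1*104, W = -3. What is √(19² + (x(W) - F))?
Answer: 5*√831/6 ≈ 24.023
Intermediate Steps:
F = -216 (F = -112 - 104 = -216)
x(y) = -1/(4*y) (x(y) = -1/(2*(y + y)) = -1/(2*y)/2 = -1/(4*y))
√(19² + (x(W) - F)) = √(19² + (-¼/(-3) - 1*(-216))) = √(361 + (-¼*(-⅓) + 216)) = √(361 + (1/12 + 216)) = √(361 + 2593/12) = √(6925/12) = 5*√831/6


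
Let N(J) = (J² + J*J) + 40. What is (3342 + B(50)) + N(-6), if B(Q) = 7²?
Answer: 3503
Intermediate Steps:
B(Q) = 49
N(J) = 40 + 2*J² (N(J) = (J² + J²) + 40 = 2*J² + 40 = 40 + 2*J²)
(3342 + B(50)) + N(-6) = (3342 + 49) + (40 + 2*(-6)²) = 3391 + (40 + 2*36) = 3391 + (40 + 72) = 3391 + 112 = 3503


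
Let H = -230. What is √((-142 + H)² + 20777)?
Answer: √159161 ≈ 398.95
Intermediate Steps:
√((-142 + H)² + 20777) = √((-142 - 230)² + 20777) = √((-372)² + 20777) = √(138384 + 20777) = √159161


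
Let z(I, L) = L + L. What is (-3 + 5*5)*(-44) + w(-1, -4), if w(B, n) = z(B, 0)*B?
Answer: -968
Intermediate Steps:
z(I, L) = 2*L
w(B, n) = 0 (w(B, n) = (2*0)*B = 0*B = 0)
(-3 + 5*5)*(-44) + w(-1, -4) = (-3 + 5*5)*(-44) + 0 = (-3 + 25)*(-44) + 0 = 22*(-44) + 0 = -968 + 0 = -968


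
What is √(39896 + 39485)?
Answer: √79381 ≈ 281.75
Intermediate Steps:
√(39896 + 39485) = √79381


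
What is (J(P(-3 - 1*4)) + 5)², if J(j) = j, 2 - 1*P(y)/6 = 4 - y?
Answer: 2401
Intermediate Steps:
P(y) = -12 + 6*y (P(y) = 12 - 6*(4 - y) = 12 + (-24 + 6*y) = -12 + 6*y)
(J(P(-3 - 1*4)) + 5)² = ((-12 + 6*(-3 - 1*4)) + 5)² = ((-12 + 6*(-3 - 4)) + 5)² = ((-12 + 6*(-7)) + 5)² = ((-12 - 42) + 5)² = (-54 + 5)² = (-49)² = 2401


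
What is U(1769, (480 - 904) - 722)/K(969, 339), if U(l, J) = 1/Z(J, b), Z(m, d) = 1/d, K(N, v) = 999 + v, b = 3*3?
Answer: 3/446 ≈ 0.0067265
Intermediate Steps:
b = 9
U(l, J) = 9 (U(l, J) = 1/(1/9) = 1/(⅑) = 9)
U(1769, (480 - 904) - 722)/K(969, 339) = 9/(999 + 339) = 9/1338 = 9*(1/1338) = 3/446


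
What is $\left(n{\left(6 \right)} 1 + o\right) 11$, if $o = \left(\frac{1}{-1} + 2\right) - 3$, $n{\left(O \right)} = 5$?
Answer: $33$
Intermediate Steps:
$o = -2$ ($o = \left(-1 + 2\right) - 3 = 1 - 3 = -2$)
$\left(n{\left(6 \right)} 1 + o\right) 11 = \left(5 \cdot 1 - 2\right) 11 = \left(5 - 2\right) 11 = 3 \cdot 11 = 33$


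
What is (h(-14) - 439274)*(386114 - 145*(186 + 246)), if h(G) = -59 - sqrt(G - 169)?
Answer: -142112802842 - 323474*I*sqrt(183) ≈ -1.4211e+11 - 4.3759e+6*I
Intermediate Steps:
h(G) = -59 - sqrt(-169 + G)
(h(-14) - 439274)*(386114 - 145*(186 + 246)) = ((-59 - sqrt(-169 - 14)) - 439274)*(386114 - 145*(186 + 246)) = ((-59 - sqrt(-183)) - 439274)*(386114 - 145*432) = ((-59 - I*sqrt(183)) - 439274)*(386114 - 62640) = ((-59 - I*sqrt(183)) - 439274)*323474 = (-439333 - I*sqrt(183))*323474 = -142112802842 - 323474*I*sqrt(183)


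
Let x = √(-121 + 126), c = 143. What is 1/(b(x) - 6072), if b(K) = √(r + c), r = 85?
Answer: -506/3072413 - √57/18434478 ≈ -0.00016510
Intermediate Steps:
x = √5 ≈ 2.2361
b(K) = 2*√57 (b(K) = √(85 + 143) = √228 = 2*√57)
1/(b(x) - 6072) = 1/(2*√57 - 6072) = 1/(-6072 + 2*√57)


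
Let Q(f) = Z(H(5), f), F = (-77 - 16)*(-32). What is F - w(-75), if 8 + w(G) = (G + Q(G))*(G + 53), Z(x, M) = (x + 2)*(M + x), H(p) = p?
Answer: -9446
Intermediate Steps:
F = 2976 (F = -93*(-32) = 2976)
Z(x, M) = (2 + x)*(M + x)
Q(f) = 35 + 7*f (Q(f) = 5**2 + 2*f + 2*5 + f*5 = 25 + 2*f + 10 + 5*f = 35 + 7*f)
w(G) = -8 + (35 + 8*G)*(53 + G) (w(G) = -8 + (G + (35 + 7*G))*(G + 53) = -8 + (35 + 8*G)*(53 + G))
F - w(-75) = 2976 - (1847 + 8*(-75)**2 + 459*(-75)) = 2976 - (1847 + 8*5625 - 34425) = 2976 - (1847 + 45000 - 34425) = 2976 - 1*12422 = 2976 - 12422 = -9446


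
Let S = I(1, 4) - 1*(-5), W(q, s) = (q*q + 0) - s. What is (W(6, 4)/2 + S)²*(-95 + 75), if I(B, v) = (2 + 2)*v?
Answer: -27380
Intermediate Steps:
I(B, v) = 4*v
W(q, s) = q² - s (W(q, s) = (q² + 0) - s = q² - s)
S = 21 (S = 4*4 - 1*(-5) = 16 + 5 = 21)
(W(6, 4)/2 + S)²*(-95 + 75) = ((6² - 1*4)/2 + 21)²*(-95 + 75) = ((36 - 4)*(½) + 21)²*(-20) = (32*(½) + 21)²*(-20) = (16 + 21)²*(-20) = 37²*(-20) = 1369*(-20) = -27380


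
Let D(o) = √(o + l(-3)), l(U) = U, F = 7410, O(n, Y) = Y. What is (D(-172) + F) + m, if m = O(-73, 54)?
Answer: 7464 + 5*I*√7 ≈ 7464.0 + 13.229*I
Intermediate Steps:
m = 54
D(o) = √(-3 + o) (D(o) = √(o - 3) = √(-3 + o))
(D(-172) + F) + m = (√(-3 - 172) + 7410) + 54 = (√(-175) + 7410) + 54 = (5*I*√7 + 7410) + 54 = (7410 + 5*I*√7) + 54 = 7464 + 5*I*√7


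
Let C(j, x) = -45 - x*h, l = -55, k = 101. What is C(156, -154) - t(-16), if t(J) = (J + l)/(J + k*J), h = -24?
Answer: -6105383/1632 ≈ -3741.0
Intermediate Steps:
C(j, x) = -45 + 24*x (C(j, x) = -45 - x*(-24) = -45 - (-24)*x = -45 + 24*x)
t(J) = (-55 + J)/(102*J) (t(J) = (J - 55)/(J + 101*J) = (-55 + J)/((102*J)) = (-55 + J)*(1/(102*J)) = (-55 + J)/(102*J))
C(156, -154) - t(-16) = (-45 + 24*(-154)) - (-55 - 16)/(102*(-16)) = (-45 - 3696) - (-1)*(-71)/(102*16) = -3741 - 1*71/1632 = -3741 - 71/1632 = -6105383/1632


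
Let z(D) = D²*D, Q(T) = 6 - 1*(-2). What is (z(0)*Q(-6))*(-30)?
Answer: 0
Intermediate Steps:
Q(T) = 8 (Q(T) = 6 + 2 = 8)
z(D) = D³
(z(0)*Q(-6))*(-30) = (0³*8)*(-30) = (0*8)*(-30) = 0*(-30) = 0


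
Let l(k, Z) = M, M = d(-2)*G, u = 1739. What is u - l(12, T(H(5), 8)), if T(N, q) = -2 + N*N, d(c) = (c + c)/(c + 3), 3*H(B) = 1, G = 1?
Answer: 1743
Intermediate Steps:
H(B) = ⅓ (H(B) = (⅓)*1 = ⅓)
d(c) = 2*c/(3 + c) (d(c) = (2*c)/(3 + c) = 2*c/(3 + c))
T(N, q) = -2 + N²
M = -4 (M = (2*(-2)/(3 - 2))*1 = (2*(-2)/1)*1 = (2*(-2)*1)*1 = -4*1 = -4)
l(k, Z) = -4
u - l(12, T(H(5), 8)) = 1739 - 1*(-4) = 1739 + 4 = 1743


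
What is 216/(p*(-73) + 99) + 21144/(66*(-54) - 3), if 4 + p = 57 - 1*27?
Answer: -12936176/2139011 ≈ -6.0477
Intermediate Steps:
p = 26 (p = -4 + (57 - 1*27) = -4 + (57 - 27) = -4 + 30 = 26)
216/(p*(-73) + 99) + 21144/(66*(-54) - 3) = 216/(26*(-73) + 99) + 21144/(66*(-54) - 3) = 216/(-1898 + 99) + 21144/(-3564 - 3) = 216/(-1799) + 21144/(-3567) = 216*(-1/1799) + 21144*(-1/3567) = -216/1799 - 7048/1189 = -12936176/2139011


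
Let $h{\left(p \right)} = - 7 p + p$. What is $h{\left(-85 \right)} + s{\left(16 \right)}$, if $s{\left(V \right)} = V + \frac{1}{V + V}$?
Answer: $\frac{16833}{32} \approx 526.03$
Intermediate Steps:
$h{\left(p \right)} = - 6 p$
$s{\left(V \right)} = V + \frac{1}{2 V}$
$h{\left(-85 \right)} + s{\left(16 \right)} = \left(-6\right) \left(-85\right) + \left(16 + \frac{1}{2 \cdot 16}\right) = 510 + \left(16 + \frac{1}{2} \cdot \frac{1}{16}\right) = 510 + \left(16 + \frac{1}{32}\right) = 510 + \frac{513}{32} = \frac{16833}{32}$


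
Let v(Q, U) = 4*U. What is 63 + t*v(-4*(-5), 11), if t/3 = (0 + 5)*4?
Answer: 2703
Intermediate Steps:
t = 60 (t = 3*((0 + 5)*4) = 3*(5*4) = 3*20 = 60)
63 + t*v(-4*(-5), 11) = 63 + 60*(4*11) = 63 + 60*44 = 63 + 2640 = 2703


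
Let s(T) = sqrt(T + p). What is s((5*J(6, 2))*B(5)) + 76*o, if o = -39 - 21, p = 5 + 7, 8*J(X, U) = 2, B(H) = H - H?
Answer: -4560 + 2*sqrt(3) ≈ -4556.5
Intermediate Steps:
B(H) = 0
J(X, U) = 1/4 (J(X, U) = (1/8)*2 = 1/4)
p = 12
s(T) = sqrt(12 + T) (s(T) = sqrt(T + 12) = sqrt(12 + T))
o = -60
s((5*J(6, 2))*B(5)) + 76*o = sqrt(12 + (5*(1/4))*0) + 76*(-60) = sqrt(12 + (5/4)*0) - 4560 = sqrt(12 + 0) - 4560 = sqrt(12) - 4560 = 2*sqrt(3) - 4560 = -4560 + 2*sqrt(3)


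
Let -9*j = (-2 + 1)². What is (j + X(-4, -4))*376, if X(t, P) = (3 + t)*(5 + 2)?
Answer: -24064/9 ≈ -2673.8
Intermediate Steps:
X(t, P) = 21 + 7*t (X(t, P) = (3 + t)*7 = 21 + 7*t)
j = -⅑ (j = -(-2 + 1)²/9 = -⅑*(-1)² = -⅑*1 = -⅑ ≈ -0.11111)
(j + X(-4, -4))*376 = (-⅑ + (21 + 7*(-4)))*376 = (-⅑ + (21 - 28))*376 = (-⅑ - 7)*376 = -64/9*376 = -24064/9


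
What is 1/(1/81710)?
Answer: 81710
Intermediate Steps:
1/(1/81710) = 81710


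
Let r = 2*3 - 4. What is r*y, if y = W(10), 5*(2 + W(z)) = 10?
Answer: 0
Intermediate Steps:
W(z) = 0 (W(z) = -2 + (1/5)*10 = -2 + 2 = 0)
y = 0
r = 2 (r = 6 - 4 = 2)
r*y = 2*0 = 0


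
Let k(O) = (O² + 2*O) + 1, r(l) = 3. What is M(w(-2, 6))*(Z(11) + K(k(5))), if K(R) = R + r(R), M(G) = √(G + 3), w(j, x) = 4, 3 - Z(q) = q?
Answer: 31*√7 ≈ 82.018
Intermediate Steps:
Z(q) = 3 - q
k(O) = 1 + O² + 2*O
M(G) = √(3 + G)
K(R) = 3 + R (K(R) = R + 3 = 3 + R)
M(w(-2, 6))*(Z(11) + K(k(5))) = √(3 + 4)*((3 - 1*11) + (3 + (1 + 5² + 2*5))) = √7*((3 - 11) + (3 + (1 + 25 + 10))) = √7*(-8 + (3 + 36)) = √7*(-8 + 39) = √7*31 = 31*√7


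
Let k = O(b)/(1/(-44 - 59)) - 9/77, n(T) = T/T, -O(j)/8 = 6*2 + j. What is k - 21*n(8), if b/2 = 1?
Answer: 886646/77 ≈ 11515.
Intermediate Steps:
b = 2 (b = 2*1 = 2)
O(j) = -96 - 8*j (O(j) = -8*(6*2 + j) = -8*(12 + j) = -96 - 8*j)
n(T) = 1
k = 888263/77 (k = (-96 - 8*2)/(1/(-44 - 59)) - 9/77 = (-96 - 16)/(1/(-103)) - 9*1/77 = -112/(-1/103) - 9/77 = -112*(-103) - 9/77 = 11536 - 9/77 = 888263/77 ≈ 11536.)
k - 21*n(8) = 888263/77 - 21*1 = 888263/77 - 21 = 886646/77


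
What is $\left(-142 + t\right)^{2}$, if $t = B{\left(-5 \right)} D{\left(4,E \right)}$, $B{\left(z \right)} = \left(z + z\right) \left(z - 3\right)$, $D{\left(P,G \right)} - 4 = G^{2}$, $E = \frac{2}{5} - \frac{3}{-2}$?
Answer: $\frac{5447556}{25} \approx 2.179 \cdot 10^{5}$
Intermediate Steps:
$E = \frac{19}{10}$ ($E = 2 \cdot \frac{1}{5} - - \frac{3}{2} = \frac{2}{5} + \frac{3}{2} = \frac{19}{10} \approx 1.9$)
$D{\left(P,G \right)} = 4 + G^{2}$
$B{\left(z \right)} = 2 z \left(-3 + z\right)$
$t = \frac{3044}{5}$ ($t = 2 \left(-5\right) \left(-3 - 5\right) \left(4 + \left(\frac{19}{10}\right)^{2}\right) = 2 \left(-5\right) \left(-8\right) \left(4 + \frac{361}{100}\right) = 80 \cdot \frac{761}{100} = \frac{3044}{5} \approx 608.8$)
$\left(-142 + t\right)^{2} = \left(-142 + \frac{3044}{5}\right)^{2} = \left(\frac{2334}{5}\right)^{2} = \frac{5447556}{25}$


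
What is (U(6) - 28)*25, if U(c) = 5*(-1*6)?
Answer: -1450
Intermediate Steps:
U(c) = -30 (U(c) = 5*(-6) = -30)
(U(6) - 28)*25 = (-30 - 28)*25 = -58*25 = -1450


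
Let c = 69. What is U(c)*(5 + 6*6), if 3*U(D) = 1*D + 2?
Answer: 2911/3 ≈ 970.33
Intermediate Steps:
U(D) = ⅔ + D/3 (U(D) = (1*D + 2)/3 = (D + 2)/3 = (2 + D)/3 = ⅔ + D/3)
U(c)*(5 + 6*6) = (⅔ + (⅓)*69)*(5 + 6*6) = (⅔ + 23)*(5 + 36) = (71/3)*41 = 2911/3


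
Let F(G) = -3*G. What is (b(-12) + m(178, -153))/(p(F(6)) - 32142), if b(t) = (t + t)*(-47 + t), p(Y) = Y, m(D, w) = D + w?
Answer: -1441/32160 ≈ -0.044807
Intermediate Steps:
b(t) = 2*t*(-47 + t) (b(t) = (2*t)*(-47 + t) = 2*t*(-47 + t))
(b(-12) + m(178, -153))/(p(F(6)) - 32142) = (2*(-12)*(-47 - 12) + (178 - 153))/(-3*6 - 32142) = (2*(-12)*(-59) + 25)/(-18 - 32142) = (1416 + 25)/(-32160) = 1441*(-1/32160) = -1441/32160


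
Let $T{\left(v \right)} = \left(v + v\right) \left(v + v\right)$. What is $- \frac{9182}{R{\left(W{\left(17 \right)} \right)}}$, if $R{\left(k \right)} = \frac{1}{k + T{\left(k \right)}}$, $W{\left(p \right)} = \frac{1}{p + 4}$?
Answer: $- \frac{229550}{441} \approx -520.52$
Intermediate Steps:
$T{\left(v \right)} = 4 v^{2}$ ($T{\left(v \right)} = 2 v 2 v = 4 v^{2}$)
$W{\left(p \right)} = \frac{1}{4 + p}$
$R{\left(k \right)} = \frac{1}{k + 4 k^{2}}$
$- \frac{9182}{R{\left(W{\left(17 \right)} \right)}} = - \frac{9182}{\frac{1}{\frac{1}{4 + 17}} \frac{1}{1 + \frac{4}{4 + 17}}} = - \frac{9182}{\frac{1}{\frac{1}{21}} \frac{1}{1 + \frac{4}{21}}} = - \frac{9182}{\frac{1}{\frac{1}{21}} \frac{1}{1 + 4 \cdot \frac{1}{21}}} = - \frac{9182}{21 \frac{1}{1 + \frac{4}{21}}} = - \frac{9182}{21 \frac{1}{\frac{25}{21}}} = - \frac{9182}{21 \cdot \frac{21}{25}} = - \frac{9182}{\frac{441}{25}} = \left(-9182\right) \frac{25}{441} = - \frac{229550}{441}$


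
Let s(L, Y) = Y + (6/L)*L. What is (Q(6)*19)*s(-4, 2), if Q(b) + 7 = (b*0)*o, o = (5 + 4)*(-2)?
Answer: -1064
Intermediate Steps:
o = -18 (o = 9*(-2) = -18)
s(L, Y) = 6 + Y (s(L, Y) = Y + 6 = 6 + Y)
Q(b) = -7 (Q(b) = -7 + (b*0)*(-18) = -7 + 0*(-18) = -7 + 0 = -7)
(Q(6)*19)*s(-4, 2) = (-7*19)*(6 + 2) = -133*8 = -1064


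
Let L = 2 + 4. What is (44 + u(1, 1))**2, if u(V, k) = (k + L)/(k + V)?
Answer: 9025/4 ≈ 2256.3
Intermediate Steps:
L = 6
u(V, k) = (6 + k)/(V + k) (u(V, k) = (k + 6)/(k + V) = (6 + k)/(V + k))
(44 + u(1, 1))**2 = (44 + (6 + 1)/(1 + 1))**2 = (44 + 7/2)**2 = (95/2)**2 = 9025/4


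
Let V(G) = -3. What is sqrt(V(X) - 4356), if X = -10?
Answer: I*sqrt(4359) ≈ 66.023*I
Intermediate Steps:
sqrt(V(X) - 4356) = sqrt(-3 - 4356) = sqrt(-4359) = I*sqrt(4359)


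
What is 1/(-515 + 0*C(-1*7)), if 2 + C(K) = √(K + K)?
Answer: -1/515 ≈ -0.0019417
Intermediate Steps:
C(K) = -2 + √2*√K (C(K) = -2 + √(K + K) = -2 + √(2*K) = -2 + √2*√K)
1/(-515 + 0*C(-1*7)) = 1/(-515 + 0*(-2 + √2*√(-1*7))) = 1/(-515 + 0*(-2 + √2*√(-7))) = 1/(-515 + 0*(-2 + √2*(I*√7))) = 1/(-515 + 0*(-2 + I*√14)) = 1/(-515 + 0) = 1/(-515) = -1/515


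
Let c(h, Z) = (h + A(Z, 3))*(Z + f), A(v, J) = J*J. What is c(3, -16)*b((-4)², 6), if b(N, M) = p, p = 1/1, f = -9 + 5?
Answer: -240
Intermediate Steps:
A(v, J) = J²
f = -4
p = 1 (p = 1*1 = 1)
b(N, M) = 1
c(h, Z) = (-4 + Z)*(9 + h) (c(h, Z) = (h + 3²)*(Z - 4) = (h + 9)*(-4 + Z) = (9 + h)*(-4 + Z) = (-4 + Z)*(9 + h))
c(3, -16)*b((-4)², 6) = (-36 - 4*3 + 9*(-16) - 16*3)*1 = (-36 - 12 - 144 - 48)*1 = -240*1 = -240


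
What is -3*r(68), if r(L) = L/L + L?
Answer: -207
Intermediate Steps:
r(L) = 1 + L
-3*r(68) = -3*(1 + 68) = -3*69 = -207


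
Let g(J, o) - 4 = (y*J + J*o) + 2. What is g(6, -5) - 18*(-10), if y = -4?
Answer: 132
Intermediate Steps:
g(J, o) = 6 - 4*J + J*o (g(J, o) = 4 + ((-4*J + J*o) + 2) = 4 + (2 - 4*J + J*o) = 6 - 4*J + J*o)
g(6, -5) - 18*(-10) = (6 - 4*6 + 6*(-5)) - 18*(-10) = (6 - 24 - 30) + 180 = -48 + 180 = 132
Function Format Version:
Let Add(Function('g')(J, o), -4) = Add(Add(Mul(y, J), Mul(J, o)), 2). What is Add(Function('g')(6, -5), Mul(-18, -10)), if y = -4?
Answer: 132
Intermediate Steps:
Function('g')(J, o) = Add(6, Mul(-4, J), Mul(J, o)) (Function('g')(J, o) = Add(4, Add(Add(Mul(-4, J), Mul(J, o)), 2)) = Add(4, Add(2, Mul(-4, J), Mul(J, o))) = Add(6, Mul(-4, J), Mul(J, o)))
Add(Function('g')(6, -5), Mul(-18, -10)) = Add(Add(6, Mul(-4, 6), Mul(6, -5)), Mul(-18, -10)) = Add(Add(6, -24, -30), 180) = Add(-48, 180) = 132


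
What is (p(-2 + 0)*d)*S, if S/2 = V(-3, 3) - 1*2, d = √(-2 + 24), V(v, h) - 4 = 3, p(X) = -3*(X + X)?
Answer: 120*√22 ≈ 562.85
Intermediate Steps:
p(X) = -6*X
V(v, h) = 7 (V(v, h) = 4 + 3 = 7)
d = √22 ≈ 4.6904
S = 10 (S = 2*(7 - 1*2) = 2*(7 - 2) = 2*5 = 10)
(p(-2 + 0)*d)*S = ((-6*(-2 + 0))*√22)*10 = ((-6*(-2))*√22)*10 = (12*√22)*10 = 120*√22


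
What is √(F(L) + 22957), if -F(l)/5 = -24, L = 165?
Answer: √23077 ≈ 151.91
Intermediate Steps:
F(l) = 120 (F(l) = -5*(-24) = 120)
√(F(L) + 22957) = √(120 + 22957) = √23077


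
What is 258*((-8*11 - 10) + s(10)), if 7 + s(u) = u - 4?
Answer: -25542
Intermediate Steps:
s(u) = -11 + u (s(u) = -7 + (u - 4) = -7 + (-4 + u) = -11 + u)
258*((-8*11 - 10) + s(10)) = 258*((-8*11 - 10) + (-11 + 10)) = 258*((-88 - 10) - 1) = 258*(-98 - 1) = 258*(-99) = -25542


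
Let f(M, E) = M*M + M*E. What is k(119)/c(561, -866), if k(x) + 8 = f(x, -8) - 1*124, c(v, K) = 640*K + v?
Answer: -13077/553679 ≈ -0.023618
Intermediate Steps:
f(M, E) = M**2 + E*M
c(v, K) = v + 640*K
k(x) = -132 + x*(-8 + x) (k(x) = -8 + (x*(-8 + x) - 1*124) = -8 + (x*(-8 + x) - 124) = -8 + (-124 + x*(-8 + x)) = -132 + x*(-8 + x))
k(119)/c(561, -866) = (-132 + 119*(-8 + 119))/(561 + 640*(-866)) = (-132 + 119*111)/(561 - 554240) = (-132 + 13209)/(-553679) = 13077*(-1/553679) = -13077/553679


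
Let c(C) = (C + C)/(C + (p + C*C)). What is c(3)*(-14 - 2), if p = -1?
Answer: -96/11 ≈ -8.7273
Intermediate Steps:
c(C) = 2*C/(-1 + C + C²) (c(C) = (C + C)/(C + (-1 + C*C)) = (2*C)/(C + (-1 + C²)) = (2*C)/(-1 + C + C²) = 2*C/(-1 + C + C²))
c(3)*(-14 - 2) = (2*3/(-1 + 3 + 3²))*(-14 - 2) = (2*3/(-1 + 3 + 9))*(-16) = (2*3/11)*(-16) = (2*3*(1/11))*(-16) = (6/11)*(-16) = -96/11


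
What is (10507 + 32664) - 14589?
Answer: 28582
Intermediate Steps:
(10507 + 32664) - 14589 = 43171 - 14589 = 28582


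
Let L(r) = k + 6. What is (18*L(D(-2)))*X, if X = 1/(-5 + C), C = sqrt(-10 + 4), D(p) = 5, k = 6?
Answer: -1080/31 - 216*I*sqrt(6)/31 ≈ -34.839 - 17.067*I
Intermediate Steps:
C = I*sqrt(6) (C = sqrt(-6) = I*sqrt(6) ≈ 2.4495*I)
L(r) = 12 (L(r) = 6 + 6 = 12)
X = 1/(-5 + I*sqrt(6)) ≈ -0.16129 - 0.079016*I
(18*L(D(-2)))*X = (18*12)*(-5/31 - I*sqrt(6)/31) = 216*(-5/31 - I*sqrt(6)/31) = -1080/31 - 216*I*sqrt(6)/31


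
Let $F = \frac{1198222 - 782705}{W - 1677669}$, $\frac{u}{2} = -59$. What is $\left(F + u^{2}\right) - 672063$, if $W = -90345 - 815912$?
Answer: $- \frac{1700582889231}{2583926} \approx -6.5814 \cdot 10^{5}$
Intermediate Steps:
$u = -118$ ($u = 2 \left(-59\right) = -118$)
$W = -906257$ ($W = -90345 - 815912 = -906257$)
$F = - \frac{415517}{2583926}$ ($F = \frac{1198222 - 782705}{-906257 - 1677669} = \frac{415517}{-2583926} = 415517 \left(- \frac{1}{2583926}\right) = - \frac{415517}{2583926} \approx -0.16081$)
$\left(F + u^{2}\right) - 672063 = \left(- \frac{415517}{2583926} + \left(-118\right)^{2}\right) - 672063 = \left(- \frac{415517}{2583926} + 13924\right) - 672063 = \frac{35978170107}{2583926} - 672063 = - \frac{1700582889231}{2583926}$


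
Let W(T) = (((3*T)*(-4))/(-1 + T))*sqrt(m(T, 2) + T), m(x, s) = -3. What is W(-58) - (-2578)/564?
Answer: 1289/282 - 696*I*sqrt(61)/59 ≈ 4.5709 - 92.135*I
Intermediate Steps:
W(T) = -12*T*sqrt(-3 + T)/(-1 + T) (W(T) = (((3*T)*(-4))/(-1 + T))*sqrt(-3 + T) = ((-12*T)/(-1 + T))*sqrt(-3 + T) = (-12*T/(-1 + T))*sqrt(-3 + T) = -12*T*sqrt(-3 + T)/(-1 + T))
W(-58) - (-2578)/564 = -12*(-58)*sqrt(-3 - 58)/(-1 - 58) - (-2578)/564 = -12*(-58)*sqrt(-61)/(-59) - (-2578)/564 = -12*(-58)*(-1/59)*I*sqrt(61) - 1*(-1289/282) = -696*I*sqrt(61)/59 + 1289/282 = 1289/282 - 696*I*sqrt(61)/59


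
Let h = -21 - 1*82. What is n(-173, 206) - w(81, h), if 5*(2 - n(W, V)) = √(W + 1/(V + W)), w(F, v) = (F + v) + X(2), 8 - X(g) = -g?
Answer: 14 - 2*I*√47091/165 ≈ 14.0 - 2.6304*I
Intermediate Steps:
h = -103 (h = -21 - 82 = -103)
X(g) = 8 + g (X(g) = 8 - (-1)*g = 8 + g)
w(F, v) = 10 + F + v (w(F, v) = (F + v) + (8 + 2) = (F + v) + 10 = 10 + F + v)
n(W, V) = 2 - √(W + 1/(V + W))/5
n(-173, 206) - w(81, h) = (2 - √(1 - 173*(206 - 173))/√(206 - 173)/5) - (10 + 81 - 103) = (2 - √33*√(1 - 173*33)/33/5) - 1*(-12) = (2 - √33*√(1 - 5709)/33/5) + 12 = (2 - 2*I*√47091/33/5) + 12 = (2 - 2*I*√47091/165) + 12 = 14 - 2*I*√47091/165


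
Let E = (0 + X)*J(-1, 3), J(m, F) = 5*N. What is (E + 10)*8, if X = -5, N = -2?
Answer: 480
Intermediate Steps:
J(m, F) = -10 (J(m, F) = 5*(-2) = -10)
E = 50 (E = (0 - 5)*(-10) = -5*(-10) = 50)
(E + 10)*8 = (50 + 10)*8 = 60*8 = 480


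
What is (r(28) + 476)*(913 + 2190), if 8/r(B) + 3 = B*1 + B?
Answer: 78307308/53 ≈ 1.4775e+6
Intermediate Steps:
r(B) = 8/(-3 + 2*B) (r(B) = 8/(-3 + (B*1 + B)) = 8/(-3 + (B + B)) = 8/(-3 + 2*B))
(r(28) + 476)*(913 + 2190) = (8/(-3 + 2*28) + 476)*(913 + 2190) = (8/(-3 + 56) + 476)*3103 = (8/53 + 476)*3103 = (25236/53)*3103 = 78307308/53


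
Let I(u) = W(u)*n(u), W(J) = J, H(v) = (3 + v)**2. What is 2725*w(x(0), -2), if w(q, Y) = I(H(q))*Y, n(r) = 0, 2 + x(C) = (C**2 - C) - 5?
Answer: 0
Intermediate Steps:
x(C) = -7 + C**2 - C (x(C) = -2 + ((C**2 - C) - 5) = -2 + (-5 + C**2 - C) = -7 + C**2 - C)
I(u) = 0 (I(u) = u*0 = 0)
w(q, Y) = 0 (w(q, Y) = 0*Y = 0)
2725*w(x(0), -2) = 2725*0 = 0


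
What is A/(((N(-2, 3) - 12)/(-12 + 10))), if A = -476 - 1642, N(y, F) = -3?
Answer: -1412/5 ≈ -282.40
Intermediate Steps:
A = -2118
A/(((N(-2, 3) - 12)/(-12 + 10))) = -2118/((-3 - 12)/(-12 + 10)) = -2118/(-15/(-2)) = -2118/(-15*(-½)) = -2118/(15/2) = (2/15)*(-2118) = -1412/5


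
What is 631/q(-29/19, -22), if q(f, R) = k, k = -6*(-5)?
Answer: 631/30 ≈ 21.033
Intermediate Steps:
k = 30
q(f, R) = 30
631/q(-29/19, -22) = 631/30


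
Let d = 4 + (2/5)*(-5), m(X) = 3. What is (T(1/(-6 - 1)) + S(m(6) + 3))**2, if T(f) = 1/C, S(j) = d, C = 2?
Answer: 25/4 ≈ 6.2500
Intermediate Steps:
d = 2 (d = 4 + (2*(1/5))*(-5) = 4 + (2/5)*(-5) = 4 - 2 = 2)
S(j) = 2
T(f) = 1/2
(T(1/(-6 - 1)) + S(m(6) + 3))**2 = (1/2 + 2)**2 = (5/2)**2 = 25/4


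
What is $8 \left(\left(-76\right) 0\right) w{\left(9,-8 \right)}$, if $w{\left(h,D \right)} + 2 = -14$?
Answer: $0$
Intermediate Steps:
$w{\left(h,D \right)} = -16$ ($w{\left(h,D \right)} = -2 - 14 = -16$)
$8 \left(\left(-76\right) 0\right) w{\left(9,-8 \right)} = 8 \left(\left(-76\right) 0\right) \left(-16\right) = 8 \cdot 0 \left(-16\right) = 0 \left(-16\right) = 0$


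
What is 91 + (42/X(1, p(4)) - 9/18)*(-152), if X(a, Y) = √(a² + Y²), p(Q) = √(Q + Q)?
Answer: -1961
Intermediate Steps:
p(Q) = √2*√Q (p(Q) = √(2*Q) = √2*√Q)
X(a, Y) = √(Y² + a²)
91 + (42/X(1, p(4)) - 9/18)*(-152) = 91 + (42/(√((√2*√4)² + 1²)) - 9/18)*(-152) = 91 + (42/(√((√2*2)² + 1)) - 9*1/18)*(-152) = 91 + (42/(√((2*√2)² + 1)) - ½)*(-152) = 91 + (42/(√(8 + 1)) - ½)*(-152) = 91 + (42/(√9) - ½)*(-152) = 91 + (42/3 - ½)*(-152) = 91 + (42*(⅓) - ½)*(-152) = 91 + (14 - ½)*(-152) = 91 + (27/2)*(-152) = 91 - 2052 = -1961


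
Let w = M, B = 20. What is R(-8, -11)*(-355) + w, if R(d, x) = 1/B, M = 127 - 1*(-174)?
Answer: 1133/4 ≈ 283.25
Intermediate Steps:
M = 301 (M = 127 + 174 = 301)
R(d, x) = 1/20
w = 301
R(-8, -11)*(-355) + w = (1/20)*(-355) + 301 = -71/4 + 301 = 1133/4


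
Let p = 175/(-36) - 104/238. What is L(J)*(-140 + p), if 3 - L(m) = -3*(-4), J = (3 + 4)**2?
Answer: 622457/476 ≈ 1307.7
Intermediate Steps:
J = 49 (J = 7**2 = 49)
L(m) = -9 (L(m) = 3 - (-3)*(-4) = 3 - 1*12 = 3 - 12 = -9)
p = -22697/4284 (p = 175*(-1/36) - 104*1/238 = -175/36 - 52/119 = -22697/4284 ≈ -5.2981)
L(J)*(-140 + p) = -9*(-140 - 22697/4284) = -9*(-622457/4284) = 622457/476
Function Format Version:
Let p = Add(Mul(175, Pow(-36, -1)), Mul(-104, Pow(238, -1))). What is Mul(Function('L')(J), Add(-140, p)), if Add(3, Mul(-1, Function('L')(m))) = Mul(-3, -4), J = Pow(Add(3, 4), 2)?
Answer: Rational(622457, 476) ≈ 1307.7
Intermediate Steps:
J = 49 (J = Pow(7, 2) = 49)
Function('L')(m) = -9 (Function('L')(m) = Add(3, Mul(-1, Mul(-3, -4))) = Add(3, Mul(-1, 12)) = Add(3, -12) = -9)
p = Rational(-22697, 4284) (p = Add(Mul(175, Rational(-1, 36)), Mul(-104, Rational(1, 238))) = Add(Rational(-175, 36), Rational(-52, 119)) = Rational(-22697, 4284) ≈ -5.2981)
Mul(Function('L')(J), Add(-140, p)) = Mul(-9, Add(-140, Rational(-22697, 4284))) = Mul(-9, Rational(-622457, 4284)) = Rational(622457, 476)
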